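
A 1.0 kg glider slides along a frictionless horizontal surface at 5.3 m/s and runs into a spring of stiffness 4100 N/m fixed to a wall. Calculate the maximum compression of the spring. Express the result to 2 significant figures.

x = 0.083 m

All KE is stored as spring PE at maximum compression: ½mv² = ½kx²
x = v√(m/k) = 5.3 × √(1.0/4100) = 0.08277 m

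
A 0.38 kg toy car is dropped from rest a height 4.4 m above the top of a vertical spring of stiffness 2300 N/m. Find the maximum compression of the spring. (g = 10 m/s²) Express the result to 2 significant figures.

Take the reference level at the top of the uncompressed spring. At max compression the car has fallen H + x and is momentarily at rest:
mg(H + x) = ½kx²
½(2300)x² − (0.38)(10)x − (0.38)(10)(4.4) = 0
1150x² − 3.800x − 16.72 = 0
x = [3.800 + √(14.44 + 76912)]/(2 × 1150) = 0.1222 m

x = 0.12 m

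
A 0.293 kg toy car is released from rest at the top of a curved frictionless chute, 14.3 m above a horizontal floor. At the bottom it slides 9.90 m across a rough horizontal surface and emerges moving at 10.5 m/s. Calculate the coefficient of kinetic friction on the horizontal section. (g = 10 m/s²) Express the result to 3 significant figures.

μ_k = 0.888

Energy bookkeeping (friction removes W_f = μ_k N d):
mgh = ½mv² + μ_k m g d
mgh = 41.899 J; ½mv² = 16.152 J
W_f = 41.899 − 16.152 = 25.75 J
μ_k = W_f/(mg·d) = 25.75/(2.930 × 9.90) = 0.8876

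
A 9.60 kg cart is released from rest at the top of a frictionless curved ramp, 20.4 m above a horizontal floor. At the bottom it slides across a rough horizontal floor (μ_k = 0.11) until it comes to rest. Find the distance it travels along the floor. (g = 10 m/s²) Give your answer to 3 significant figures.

d = 185 m

Energy bookkeeping (friction removes W_f = μ_k N d):
At rest all PE has been dissipated by friction: mgh = μ_k m g d
d = h/μ_k = 20.4/0.11 = 185.5 m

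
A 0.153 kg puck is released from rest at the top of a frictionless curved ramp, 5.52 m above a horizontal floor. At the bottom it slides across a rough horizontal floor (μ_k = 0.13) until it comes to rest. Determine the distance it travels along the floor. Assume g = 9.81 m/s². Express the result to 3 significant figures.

d = 42.5 m

Energy bookkeeping (friction removes W_f = μ_k N d):
At rest all PE has been dissipated by friction: mgh = μ_k m g d
d = h/μ_k = 5.52/0.13 = 42.46 m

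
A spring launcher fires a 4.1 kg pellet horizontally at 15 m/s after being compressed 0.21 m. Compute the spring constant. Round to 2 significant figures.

Spring PE at full compression equals KE at release: ½kx² = ½mv²
k = mv²/x² = (4.1)(15)²/(0.21)² = 20918 N/m

k = 21000 N/m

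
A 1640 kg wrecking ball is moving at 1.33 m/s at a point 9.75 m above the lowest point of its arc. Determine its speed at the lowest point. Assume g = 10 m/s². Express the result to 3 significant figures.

v = 14.0 m/s

Equating total energy at the two states: ½mv₀² + mgh = ½mv²
v² = v₀² + 2gh = (1.33)² + 2(10)(9.75) = 196.77
v = √196.77 = 14.03 m/s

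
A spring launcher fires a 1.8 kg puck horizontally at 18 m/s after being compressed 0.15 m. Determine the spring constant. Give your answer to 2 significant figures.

Spring PE at full compression equals KE at release: ½kx² = ½mv²
k = mv²/x² = (1.8)(18)²/(0.15)² = 25920 N/m

k = 26000 N/m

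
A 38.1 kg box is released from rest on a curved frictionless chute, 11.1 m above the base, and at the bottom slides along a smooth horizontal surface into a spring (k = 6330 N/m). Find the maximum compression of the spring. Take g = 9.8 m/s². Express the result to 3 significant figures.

Gravitational PE at the top equals spring PE at max compression: mgh = ½kx²
x = √(2mgh/k) = √(2 × 38.1 × 9.8 × 11.1 / 6330) = 1.144 m

x = 1.14 m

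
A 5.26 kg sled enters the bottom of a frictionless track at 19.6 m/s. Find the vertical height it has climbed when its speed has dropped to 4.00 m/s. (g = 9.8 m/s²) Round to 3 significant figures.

h = 18.8 m

Conservation of energy: ½mv₁² = ½mv₂² + mgh
h = (v₁² − v₂²)/(2g) = (19.6² − 4.00²)/(2 × 9.8) = 18.78 m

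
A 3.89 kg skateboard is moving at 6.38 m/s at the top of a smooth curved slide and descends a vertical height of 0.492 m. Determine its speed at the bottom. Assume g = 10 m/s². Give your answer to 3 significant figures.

Equating total energy at the two states: ½mv₀² + mgh = ½mv²
The mass cancels from both sides.
v² = v₀² + 2gh = (6.38)² + 2(10)(0.492) = 50.544
v = √50.544 = 7.109 m/s

v = 7.11 m/s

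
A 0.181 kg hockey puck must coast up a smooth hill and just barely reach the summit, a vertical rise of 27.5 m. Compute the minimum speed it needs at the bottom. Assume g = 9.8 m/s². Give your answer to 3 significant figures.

v = 23.2 m/s

At the top it is momentarily at rest, so all KE converts to PE: ½mv² = mgh
v = √(2gh) = √(2 × 9.8 × 27.5) = 23.22 m/s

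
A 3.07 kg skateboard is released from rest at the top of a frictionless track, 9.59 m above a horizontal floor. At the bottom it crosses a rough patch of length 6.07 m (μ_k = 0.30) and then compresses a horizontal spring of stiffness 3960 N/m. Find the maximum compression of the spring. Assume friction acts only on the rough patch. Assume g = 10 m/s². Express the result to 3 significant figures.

x = 0.347 m

Initial energy: E₁ = mgh = (3.07)(10)(9.59) = 294.41 J
Friction removes W_f = μ_k mg d = (0.30)(3.07)(10)(6.07) = 55.90 J
Energy reaching the spring: E = 294.41 − 55.90 = 238.51 J
At max compression ½kx² = E ⇒ x = √(2E/k) = √(2 × 238.51/3960) = 0.3471 m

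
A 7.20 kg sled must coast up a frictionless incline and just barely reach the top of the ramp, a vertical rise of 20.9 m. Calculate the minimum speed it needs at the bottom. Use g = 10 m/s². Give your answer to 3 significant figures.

At the top it is momentarily at rest, so all KE converts to PE: ½mv² = mgh
v = √(2gh) = √(2 × 10 × 20.9) = 20.45 m/s

v = 20.4 m/s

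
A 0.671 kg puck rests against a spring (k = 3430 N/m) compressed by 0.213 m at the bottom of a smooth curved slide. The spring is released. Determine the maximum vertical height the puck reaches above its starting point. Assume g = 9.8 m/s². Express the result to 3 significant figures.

h = 11.8 m

All spring PE becomes gravitational PE at the highest point: ½kx² = mgh
h = kx²/(2mg) = (3430)(0.213)²/(2 × 0.671 × 9.8) = 11.83 m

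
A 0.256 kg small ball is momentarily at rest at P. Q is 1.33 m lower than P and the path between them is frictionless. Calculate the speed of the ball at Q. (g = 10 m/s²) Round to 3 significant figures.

v = 5.16 m/s

Energy conservation between the two points: mgh = ½mv²
The mass cancels from both sides.
v = √(2gh) = √(2 × 10 × 1.33) = √26.600 = 5.158 m/s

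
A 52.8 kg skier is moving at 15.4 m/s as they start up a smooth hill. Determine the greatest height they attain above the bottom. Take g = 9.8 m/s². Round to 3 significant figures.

By energy conservation, ½mv² = mgh
h = v²/(2g) = 15.4²/(2 × 9.8) = 12.10 m

h = 12.1 m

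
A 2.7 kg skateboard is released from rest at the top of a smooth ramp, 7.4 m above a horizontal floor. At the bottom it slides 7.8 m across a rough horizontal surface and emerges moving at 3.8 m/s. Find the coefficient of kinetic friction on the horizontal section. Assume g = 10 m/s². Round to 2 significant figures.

μ_k = 0.86

Energy at the top = energy at the end + work done against friction:
mgh = ½mv² + μ_k m g d
mgh = 199.80 J; ½mv² = 19.494 J
W_f = 199.80 − 19.494 = 180.3 J
μ_k = W_f/(mg·d) = 180.3/(27.00 × 7.8) = 0.8562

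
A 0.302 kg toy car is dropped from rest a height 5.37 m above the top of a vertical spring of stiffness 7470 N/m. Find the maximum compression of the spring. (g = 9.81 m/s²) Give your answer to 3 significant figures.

Take the reference level at the top of the uncompressed spring. At max compression the car has fallen H + x and is momentarily at rest:
mg(H + x) = ½kx²
½(7470)x² − (0.302)(9.81)x − (0.302)(9.81)(5.37) = 0
3735x² − 2.963x − 15.91 = 0
x = [2.963 + √(8.777 + 237684)]/(2 × 3735) = 0.06566 m

x = 0.0657 m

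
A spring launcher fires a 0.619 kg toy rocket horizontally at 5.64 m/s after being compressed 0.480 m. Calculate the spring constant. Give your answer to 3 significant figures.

Energy stored in the spring equals the launch KE: ½kx² = ½mv²
k = mv²/x² = (0.619)(5.64)²/(0.480)² = 85.46 N/m

k = 85.5 N/m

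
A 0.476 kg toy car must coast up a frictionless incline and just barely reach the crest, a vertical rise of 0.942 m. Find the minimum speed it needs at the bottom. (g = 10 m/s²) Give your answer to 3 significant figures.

v = 4.34 m/s

At the top it is momentarily at rest, so all KE converts to PE: ½mv² = mgh
v = √(2gh) = √(2 × 10 × 0.942) = 4.341 m/s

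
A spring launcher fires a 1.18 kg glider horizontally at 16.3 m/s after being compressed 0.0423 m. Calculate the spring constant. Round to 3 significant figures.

k = 175000 N/m

½kx² = ½mv²
k = mv²/x² = (1.18)(16.3)²/(0.0423)² = 175217 N/m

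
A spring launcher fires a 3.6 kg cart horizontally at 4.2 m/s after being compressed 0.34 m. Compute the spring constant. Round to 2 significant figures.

Energy stored in the spring equals the launch KE: ½kx² = ½mv²
k = mv²/x² = (3.6)(4.2)²/(0.34)² = 549.3 N/m

k = 550 N/m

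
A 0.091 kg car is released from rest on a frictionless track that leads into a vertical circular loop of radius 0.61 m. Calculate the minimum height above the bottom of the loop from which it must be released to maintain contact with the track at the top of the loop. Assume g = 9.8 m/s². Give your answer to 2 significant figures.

h = 1.5 m

At the top, for minimum speed gravity alone supplies the centripetal force: mg = mv_top²/r ⇒ v_top² = gr = 5.978 m²/s²
Energy conservation from release height h to the top (height 2r): mgh = ½mv_top² + mg(2r)
h = v_top²/(2g) + 2r = r/2 + 2r = 5r/2 = 1.525 m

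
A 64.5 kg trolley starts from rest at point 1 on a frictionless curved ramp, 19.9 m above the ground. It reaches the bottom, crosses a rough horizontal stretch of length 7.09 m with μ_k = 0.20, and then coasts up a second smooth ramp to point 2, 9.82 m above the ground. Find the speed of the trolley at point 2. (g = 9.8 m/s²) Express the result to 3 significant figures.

Energy at 1: mgh₁ = (64.5)(9.8)(19.9) = 12579 J
Friction loss: W_f = μ_k mg d = 896.3 J
At 2: ½mv² + mgh₂ = mgh₁ − W_f
½mv² = 12579 − 896.3 − 6207.2 = 5475.3 J
v = √(2 × 5475.3/64.5) = 13.03 m/s

v = 13.0 m/s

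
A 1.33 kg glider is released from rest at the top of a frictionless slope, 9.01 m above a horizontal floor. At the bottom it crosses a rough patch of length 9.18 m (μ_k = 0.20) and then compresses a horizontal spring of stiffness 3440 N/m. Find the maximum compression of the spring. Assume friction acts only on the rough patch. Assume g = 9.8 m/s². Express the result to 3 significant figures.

Initial energy: E₁ = mgh = (1.33)(9.8)(9.01) = 117.44 J
Friction removes W_f = μ_k mg d = (0.20)(1.33)(9.8)(9.18) = 23.93 J
Energy reaching the spring: E = 117.44 − 23.93 = 93.506 J
At max compression ½kx² = E ⇒ x = √(2E/k) = √(2 × 93.506/3440) = 0.2332 m

x = 0.233 m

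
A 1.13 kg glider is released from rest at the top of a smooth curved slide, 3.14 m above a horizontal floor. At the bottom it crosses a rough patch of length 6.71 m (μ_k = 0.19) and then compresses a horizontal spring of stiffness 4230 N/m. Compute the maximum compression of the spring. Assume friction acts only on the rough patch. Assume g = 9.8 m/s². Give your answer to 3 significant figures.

Initial energy: E₁ = mgh = (1.13)(9.8)(3.14) = 34.772 J
Friction removes W_f = μ_k mg d = (0.19)(1.13)(9.8)(6.71) = 14.12 J
Energy reaching the spring: E = 34.772 − 14.12 = 20.654 J
At max compression ½kx² = E ⇒ x = √(2E/k) = √(2 × 20.654/4230) = 0.09882 m

x = 0.0988 m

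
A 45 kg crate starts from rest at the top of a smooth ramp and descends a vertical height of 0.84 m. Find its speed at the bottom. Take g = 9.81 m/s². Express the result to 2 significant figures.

v = 4.1 m/s

Mechanical energy is conserved (no friction): mgh = ½mv²
v = √(2gh) = √(2 × 9.81 × 0.84) = √16.481 = 4.060 m/s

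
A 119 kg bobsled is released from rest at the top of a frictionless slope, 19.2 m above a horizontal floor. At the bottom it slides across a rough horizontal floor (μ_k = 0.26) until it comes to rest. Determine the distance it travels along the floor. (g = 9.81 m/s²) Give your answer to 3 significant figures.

d = 73.8 m

Energy at the top = energy at the end + work done against friction:
At rest all PE has been dissipated by friction: mgh = μ_k m g d
d = h/μ_k = 19.2/0.26 = 73.85 m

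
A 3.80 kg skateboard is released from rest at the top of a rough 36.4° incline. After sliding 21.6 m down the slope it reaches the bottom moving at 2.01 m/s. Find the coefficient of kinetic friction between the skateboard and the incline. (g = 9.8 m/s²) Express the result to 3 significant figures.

mgh = ½mv² + μ_k (mg cosθ) L, with h = L sinθ
mgL sinθ = 477.34 J; ½mv² = 7.6762 J
W_f = 477.34 − 7.6762 = 469.7 J
μ_k = W_f/(mg cosθ · L) = 469.7/(29.97 × 21.6) = 0.7254

μ_k = 0.725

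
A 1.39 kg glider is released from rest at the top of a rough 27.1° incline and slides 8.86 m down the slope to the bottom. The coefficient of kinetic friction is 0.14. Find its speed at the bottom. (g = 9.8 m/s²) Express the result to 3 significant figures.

Energy: mgh = ½mv² + W_f, with h = L sinθ and W_f = μ_k (mg cosθ) L
mgh = mgL sinθ = (1.39)(9.8)(8.86)sin27.1° = 54.980 J
W_f = μ_k mg cosθ · L = (0.14)(1.39)(9.8)cos27.1°·8.86 = 15.04 J
½mv² = 54.980 − 15.04 = 39.938 J
v = √(2 × 39.938/1.39) = 7.581 m/s

v = 7.58 m/s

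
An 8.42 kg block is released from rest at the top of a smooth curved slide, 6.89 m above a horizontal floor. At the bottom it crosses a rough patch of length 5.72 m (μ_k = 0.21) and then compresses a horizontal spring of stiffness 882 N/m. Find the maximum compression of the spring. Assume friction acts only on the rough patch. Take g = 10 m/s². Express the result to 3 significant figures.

x = 1.04 m

Initial energy: E₁ = mgh = (8.42)(10)(6.89) = 580.14 J
Friction removes W_f = μ_k mg d = (0.21)(8.42)(10)(5.72) = 101.1 J
Energy reaching the spring: E = 580.14 − 101.1 = 479.00 J
At max compression ½kx² = E ⇒ x = √(2E/k) = √(2 × 479.00/882) = 1.042 m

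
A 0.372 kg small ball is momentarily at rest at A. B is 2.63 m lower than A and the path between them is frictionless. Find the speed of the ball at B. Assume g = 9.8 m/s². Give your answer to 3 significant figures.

Energy conservation between the two points: mgh = ½mv²
v = √(2gh) = √(2 × 9.8 × 2.63) = √51.548 = 7.180 m/s

v = 7.18 m/s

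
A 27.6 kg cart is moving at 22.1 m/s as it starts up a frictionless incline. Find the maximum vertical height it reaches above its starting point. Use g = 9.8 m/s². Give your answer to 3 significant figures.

By energy conservation, ½mv² = mgh
h = v²/(2g) = 22.1²/(2 × 9.8) = 24.92 m

h = 24.9 m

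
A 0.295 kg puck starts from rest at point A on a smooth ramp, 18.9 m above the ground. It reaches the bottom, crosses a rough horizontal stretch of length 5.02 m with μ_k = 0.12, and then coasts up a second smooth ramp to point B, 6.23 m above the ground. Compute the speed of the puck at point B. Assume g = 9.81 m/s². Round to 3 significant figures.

v = 15.4 m/s

Energy at A: mgh₁ = (0.295)(9.81)(18.9) = 54.696 J
Friction loss: W_f = μ_k mg d = 1.743 J
At B: ½mv² + mgh₂ = mgh₁ − W_f
½mv² = 54.696 − 1.743 − 18.029 = 34.923 J
v = √(2 × 34.923/0.295) = 15.39 m/s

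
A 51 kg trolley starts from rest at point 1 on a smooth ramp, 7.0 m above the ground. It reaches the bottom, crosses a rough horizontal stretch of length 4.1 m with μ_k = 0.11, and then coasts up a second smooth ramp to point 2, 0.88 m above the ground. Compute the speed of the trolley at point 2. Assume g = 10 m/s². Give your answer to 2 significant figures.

Energy at 1: mgh₁ = (51)(10)(7.0) = 3570.0 J
Friction loss: W_f = μ_k mg d = 230.0 J
At 2: ½mv² + mgh₂ = mgh₁ − W_f
½mv² = 3570.0 − 230.0 − 448.80 = 2891.2 J
v = √(2 × 2891.2/51) = 10.65 m/s

v = 11 m/s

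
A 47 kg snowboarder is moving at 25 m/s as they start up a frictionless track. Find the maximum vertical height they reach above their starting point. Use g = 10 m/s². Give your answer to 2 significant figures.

By energy conservation, ½mv² = mgh
h = v²/(2g) = 25²/(2 × 10) = 31.25 m

h = 31 m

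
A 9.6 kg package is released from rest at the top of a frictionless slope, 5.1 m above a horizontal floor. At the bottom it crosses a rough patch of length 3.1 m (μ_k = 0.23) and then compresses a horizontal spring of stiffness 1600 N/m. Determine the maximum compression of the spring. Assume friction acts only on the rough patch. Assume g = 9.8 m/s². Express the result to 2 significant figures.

x = 0.72 m

Initial energy: E₁ = mgh = (9.6)(9.8)(5.1) = 479.81 J
Friction removes W_f = μ_k mg d = (0.23)(9.6)(9.8)(3.1) = 67.08 J
Energy reaching the spring: E = 479.81 − 67.08 = 412.73 J
At max compression ½kx² = E ⇒ x = √(2E/k) = √(2 × 412.73/1600) = 0.7183 m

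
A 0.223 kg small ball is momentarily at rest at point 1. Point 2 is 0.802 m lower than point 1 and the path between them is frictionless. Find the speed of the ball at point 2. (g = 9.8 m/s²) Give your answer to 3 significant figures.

v = 3.96 m/s

Energy conservation between the two points: mgh = ½mv²
v = √(2gh) = √(2 × 9.8 × 0.802) = √15.719 = 3.965 m/s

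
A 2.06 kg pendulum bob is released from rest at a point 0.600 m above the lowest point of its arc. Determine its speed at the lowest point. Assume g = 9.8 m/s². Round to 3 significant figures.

Equating total energy at the two states: mgh = ½mv²
v = √(2gh) = √(2 × 9.8 × 0.600) = √11.760 = 3.429 m/s

v = 3.43 m/s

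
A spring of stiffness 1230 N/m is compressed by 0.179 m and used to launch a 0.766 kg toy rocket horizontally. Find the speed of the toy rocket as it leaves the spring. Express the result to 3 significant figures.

v = 7.17 m/s

Conservation of energy: ½kx² = ½mv²
v = x√(k/m) = 0.179 × √(1230/0.766) = 7.173 m/s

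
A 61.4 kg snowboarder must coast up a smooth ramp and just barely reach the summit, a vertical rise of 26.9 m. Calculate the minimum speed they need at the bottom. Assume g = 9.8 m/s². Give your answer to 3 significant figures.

At the top they are momentarily at rest, so all KE converts to PE: ½mv² = mgh
v = √(2gh) = √(2 × 9.8 × 26.9) = 22.96 m/s

v = 23.0 m/s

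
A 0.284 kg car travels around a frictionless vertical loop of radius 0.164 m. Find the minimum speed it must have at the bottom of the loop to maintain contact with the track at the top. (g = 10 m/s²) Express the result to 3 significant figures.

v = 2.86 m/s

At the top: mg = mv_top²/r ⇒ v_top² = gr = 1.640 m²/s²
Energy from bottom to top (height 2r): ½mv_bot² = ½mv_top² + mg(2r)
v_bot² = gr + 4gr = 5gr = 8.200
v_bot = √(5gr) = 2.864 m/s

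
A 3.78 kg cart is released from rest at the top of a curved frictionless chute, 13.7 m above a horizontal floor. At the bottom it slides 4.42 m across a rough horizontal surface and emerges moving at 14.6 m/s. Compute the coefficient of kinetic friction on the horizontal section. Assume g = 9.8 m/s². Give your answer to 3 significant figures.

Energy bookkeeping (friction removes W_f = μ_k N d):
mgh = ½mv² + μ_k m g d
mgh = 507.50 J; ½mv² = 402.87 J
W_f = 507.50 − 402.87 = 104.6 J
μ_k = W_f/(mg·d) = 104.6/(37.04 × 4.42) = 0.6390

μ_k = 0.639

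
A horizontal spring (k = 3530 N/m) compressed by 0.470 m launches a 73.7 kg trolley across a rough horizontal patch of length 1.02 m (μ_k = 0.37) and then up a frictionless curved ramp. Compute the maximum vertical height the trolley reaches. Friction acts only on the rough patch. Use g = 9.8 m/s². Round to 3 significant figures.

Spring energy: E₀ = ½kx² = ½(3530)(0.470)² = 389.89 J
Friction: W_f = μ_k mg d = (0.37)(73.7)(9.8)(1.02) = 272.6 J
Energy at base of ramp: E = 389.89 − 272.6 = 117.31 J
At max height all remaining energy is PE: mgh = E ⇒ h = E/(mg) = 117.31/(73.7 × 9.8) = 0.1624 m

h = 0.162 m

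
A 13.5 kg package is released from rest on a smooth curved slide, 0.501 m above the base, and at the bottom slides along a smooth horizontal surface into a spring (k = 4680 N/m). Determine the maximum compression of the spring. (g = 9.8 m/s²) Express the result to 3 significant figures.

Gravitational PE at the top equals spring PE at max compression: mgh = ½kx²
x = √(2mgh/k) = √(2 × 13.5 × 9.8 × 0.501 / 4680) = 0.1683 m

x = 0.168 m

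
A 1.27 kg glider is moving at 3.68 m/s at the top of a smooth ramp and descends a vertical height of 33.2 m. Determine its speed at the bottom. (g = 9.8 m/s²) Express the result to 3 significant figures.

By conservation of mechanical energy, ½mv₀² + mgh = ½mv²
v² = v₀² + 2gh = (3.68)² + 2(9.8)(33.2) = 664.26
v = √664.26 = 25.77 m/s

v = 25.8 m/s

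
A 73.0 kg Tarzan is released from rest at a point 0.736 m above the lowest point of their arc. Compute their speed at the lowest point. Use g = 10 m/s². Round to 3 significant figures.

v = 3.84 m/s

Mechanical energy is conserved (no friction): mgh = ½mv²
v = √(2gh) = √(2 × 10 × 0.736) = √14.720 = 3.837 m/s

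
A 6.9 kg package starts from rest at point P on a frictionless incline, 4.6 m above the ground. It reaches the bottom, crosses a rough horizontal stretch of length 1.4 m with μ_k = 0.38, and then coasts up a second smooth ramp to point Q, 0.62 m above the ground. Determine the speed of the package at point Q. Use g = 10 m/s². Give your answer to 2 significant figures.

Energy at P: mgh₁ = (6.9)(10)(4.6) = 317.40 J
Friction loss: W_f = μ_k mg d = 36.71 J
At Q: ½mv² + mgh₂ = mgh₁ − W_f
½mv² = 317.40 − 36.71 − 42.780 = 237.91 J
v = √(2 × 237.91/6.9) = 8.304 m/s

v = 8.3 m/s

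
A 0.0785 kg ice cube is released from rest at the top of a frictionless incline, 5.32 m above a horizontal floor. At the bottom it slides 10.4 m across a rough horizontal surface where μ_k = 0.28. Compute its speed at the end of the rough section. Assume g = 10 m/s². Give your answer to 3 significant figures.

Applying the work–energy principle:
mgh = ½mv² + μ_k m g d
W_f = μ_k mg d = (0.28)(0.0785)(10)(10.4) = 2.286 J
½mv² = mgh − W_f = 4.1762 − 2.286 = 1.8903 J
v = √(2 × 1.8903/0.0785) = 6.940 m/s

v = 6.94 m/s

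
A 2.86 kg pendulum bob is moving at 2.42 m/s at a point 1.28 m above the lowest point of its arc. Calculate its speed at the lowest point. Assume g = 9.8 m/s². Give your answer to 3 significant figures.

Mechanical energy is conserved (no friction): ½mv₀² + mgh = ½mv²
v² = v₀² + 2gh = (2.42)² + 2(9.8)(1.28) = 30.944
v = √30.944 = 5.563 m/s

v = 5.56 m/s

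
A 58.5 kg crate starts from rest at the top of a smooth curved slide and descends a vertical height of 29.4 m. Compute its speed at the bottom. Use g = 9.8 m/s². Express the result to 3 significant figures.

Mechanical energy is conserved (no friction): mgh = ½mv²
The mass cancels from both sides.
v = √(2gh) = √(2 × 9.8 × 29.4) = √576.24 = 24.00 m/s

v = 24.0 m/s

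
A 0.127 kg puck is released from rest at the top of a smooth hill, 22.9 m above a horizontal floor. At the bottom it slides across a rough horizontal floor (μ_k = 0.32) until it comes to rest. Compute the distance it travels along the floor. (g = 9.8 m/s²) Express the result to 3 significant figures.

d = 71.6 m

Applying the work–energy principle:
At rest all PE has been dissipated by friction: mgh = μ_k m g d
d = h/μ_k = 22.9/0.32 = 71.56 m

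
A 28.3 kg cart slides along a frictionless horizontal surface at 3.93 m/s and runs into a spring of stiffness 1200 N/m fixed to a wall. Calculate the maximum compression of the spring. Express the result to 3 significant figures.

x = 0.604 m

Conservation of energy between contact and max compression: ½mv² = ½kx²
x = v√(m/k) = 3.93 × √(28.3/1200) = 0.6035 m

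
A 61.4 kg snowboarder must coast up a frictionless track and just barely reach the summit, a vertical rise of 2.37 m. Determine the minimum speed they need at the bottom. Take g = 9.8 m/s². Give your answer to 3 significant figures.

v = 6.82 m/s

At the top they are momentarily at rest, so all KE converts to PE: ½mv² = mgh
v = √(2gh) = √(2 × 9.8 × 2.37) = 6.816 m/s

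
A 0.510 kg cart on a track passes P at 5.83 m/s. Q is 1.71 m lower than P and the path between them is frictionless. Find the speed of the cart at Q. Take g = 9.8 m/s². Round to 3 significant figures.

Energy conservation between the two points: ½mv₀² + mgh = ½mv²
The mass cancels from both sides.
v² = v₀² + 2gh = (5.83)² + 2(9.8)(1.71) = 67.505
v = √67.505 = 8.216 m/s

v = 8.22 m/s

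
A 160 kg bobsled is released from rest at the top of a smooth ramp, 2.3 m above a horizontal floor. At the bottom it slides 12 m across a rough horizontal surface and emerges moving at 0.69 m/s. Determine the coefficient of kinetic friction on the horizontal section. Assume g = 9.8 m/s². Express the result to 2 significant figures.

Energy bookkeeping (friction removes W_f = μ_k N d):
mgh = ½mv² + μ_k m g d
mgh = 3606.4 J; ½mv² = 38.088 J
W_f = 3606.4 − 38.088 = 3568 J
μ_k = W_f/(mg·d) = 3568/(1568 × 12) = 0.1896

μ_k = 0.19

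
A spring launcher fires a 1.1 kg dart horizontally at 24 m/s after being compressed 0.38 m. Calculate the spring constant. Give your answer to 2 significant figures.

k = 4400 N/m

Energy stored in the spring equals the launch KE: ½kx² = ½mv²
k = mv²/x² = (1.1)(24)²/(0.38)² = 4388 N/m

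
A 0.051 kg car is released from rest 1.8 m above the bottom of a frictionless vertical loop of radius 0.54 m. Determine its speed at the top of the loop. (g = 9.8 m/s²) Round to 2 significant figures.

Energy conservation: mgh = ½mv_top² + mg(2r)
v_top² = 2g(h − 2r) = 2(9.8)(1.8 − 1.080) = 14.11
v_top = 3.757 m/s

v = 3.8 m/s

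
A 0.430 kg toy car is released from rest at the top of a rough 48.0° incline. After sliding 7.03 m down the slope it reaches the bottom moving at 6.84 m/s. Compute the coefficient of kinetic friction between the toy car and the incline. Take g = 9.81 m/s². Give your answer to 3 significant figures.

μ_k = 0.604

The energy dissipated by friction is the PE lost minus the KE gained:
mgL sinθ = 22.038 J; ½mv² = 10.059 J
W_f = 22.038 − 10.059 = 11.98 J
μ_k = W_f/(mg cosθ · L) = 11.98/(2.823 × 7.03) = 0.6037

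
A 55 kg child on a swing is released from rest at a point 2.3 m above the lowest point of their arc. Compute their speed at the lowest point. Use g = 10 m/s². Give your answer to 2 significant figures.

v = 6.8 m/s

Mechanical energy is conserved (no friction): mgh = ½mv²
v = √(2gh) = √(2 × 10 × 2.3) = √46.000 = 6.782 m/s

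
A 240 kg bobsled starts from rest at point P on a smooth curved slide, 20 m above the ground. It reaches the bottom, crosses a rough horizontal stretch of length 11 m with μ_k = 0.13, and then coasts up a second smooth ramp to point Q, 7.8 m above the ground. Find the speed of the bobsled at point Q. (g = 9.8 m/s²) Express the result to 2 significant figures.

Energy at P: mgh₁ = (240)(9.8)(20) = 47040 J
Friction loss: W_f = μ_k mg d = 3363 J
At Q: ½mv² + mgh₂ = mgh₁ − W_f
½mv² = 47040 − 3363 − 18346 = 25331 J
v = √(2 × 25331/240) = 14.53 m/s

v = 15 m/s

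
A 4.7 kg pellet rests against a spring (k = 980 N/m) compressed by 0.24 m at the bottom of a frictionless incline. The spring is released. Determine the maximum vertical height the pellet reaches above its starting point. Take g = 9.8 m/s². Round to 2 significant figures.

h = 0.61 m

All spring PE becomes gravitational PE at the highest point: ½kx² = mgh
h = kx²/(2mg) = (980)(0.24)²/(2 × 4.7 × 9.8) = 0.6128 m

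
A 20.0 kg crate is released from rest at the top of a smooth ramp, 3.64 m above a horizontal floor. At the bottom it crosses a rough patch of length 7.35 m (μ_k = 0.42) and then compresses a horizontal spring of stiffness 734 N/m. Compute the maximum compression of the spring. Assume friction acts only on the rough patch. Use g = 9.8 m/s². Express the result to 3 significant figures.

Initial energy: E₁ = mgh = (20.0)(9.8)(3.64) = 713.44 J
Friction removes W_f = μ_k mg d = (0.42)(20.0)(9.8)(7.35) = 605.1 J
Energy reaching the spring: E = 713.44 − 605.1 = 108.39 J
At max compression ½kx² = E ⇒ x = √(2E/k) = √(2 × 108.39/734) = 0.5434 m

x = 0.543 m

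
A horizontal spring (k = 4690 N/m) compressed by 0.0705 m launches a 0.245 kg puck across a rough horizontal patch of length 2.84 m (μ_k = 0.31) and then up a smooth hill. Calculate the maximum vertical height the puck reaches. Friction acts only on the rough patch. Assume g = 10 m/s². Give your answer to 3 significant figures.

Spring energy: E₀ = ½kx² = ½(4690)(0.0705)² = 11.655 J
Friction: W_f = μ_k mg d = (0.31)(0.245)(10)(2.84) = 2.157 J
Energy at base of ramp: E = 11.655 − 2.157 = 9.4983 J
At max height all remaining energy is PE: mgh = E ⇒ h = E/(mg) = 9.4983/(0.245 × 10) = 3.877 m

h = 3.88 m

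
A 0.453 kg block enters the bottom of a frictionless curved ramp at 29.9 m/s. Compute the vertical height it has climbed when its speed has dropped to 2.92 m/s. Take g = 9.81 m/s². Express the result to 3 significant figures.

Energy balance between the two points: ½mv₁² = ½mv₂² + mgh
h = (v₁² − v₂²)/(2g) = (29.9² − 2.92²)/(2 × 9.81) = 45.13 m

h = 45.1 m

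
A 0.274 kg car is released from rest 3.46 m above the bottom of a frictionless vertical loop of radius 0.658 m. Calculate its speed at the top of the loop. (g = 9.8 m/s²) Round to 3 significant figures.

Energy conservation: mgh = ½mv_top² + mg(2r)
v_top² = 2g(h − 2r) = 2(9.8)(3.46 − 1.316) = 42.02
v_top = 6.482 m/s

v = 6.48 m/s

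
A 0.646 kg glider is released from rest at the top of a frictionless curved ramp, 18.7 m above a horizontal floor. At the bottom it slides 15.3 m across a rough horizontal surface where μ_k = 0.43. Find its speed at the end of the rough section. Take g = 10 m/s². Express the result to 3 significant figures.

Applying the work–energy principle:
mgh = ½mv² + μ_k m g d
W_f = μ_k mg d = (0.43)(0.646)(10)(15.3) = 42.50 J
½mv² = mgh − W_f = 120.80 − 42.50 = 78.302 J
v = √(2 × 78.302/0.646) = 15.57 m/s

v = 15.6 m/s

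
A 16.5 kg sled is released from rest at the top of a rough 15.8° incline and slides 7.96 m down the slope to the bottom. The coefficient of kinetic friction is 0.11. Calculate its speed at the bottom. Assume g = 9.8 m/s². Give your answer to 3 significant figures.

v = 5.10 m/s

Energy: mgh = ½mv² + W_f, with h = L sinθ and W_f = μ_k (mg cosθ) L
mgh = mgL sinθ = (16.5)(9.8)(7.96)sin15.8° = 350.46 J
W_f = μ_k mg cosθ · L = (0.11)(16.5)(9.8)cos15.8°·7.96 = 136.2 J
½mv² = 350.46 − 136.2 = 214.23 J
v = √(2 × 214.23/16.5) = 5.096 m/s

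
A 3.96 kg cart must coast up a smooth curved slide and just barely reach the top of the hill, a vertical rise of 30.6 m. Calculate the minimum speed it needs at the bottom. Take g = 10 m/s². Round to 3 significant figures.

v = 24.7 m/s

At the top it is momentarily at rest, so all KE converts to PE: ½mv² = mgh
v = √(2gh) = √(2 × 10 × 30.6) = 24.74 m/s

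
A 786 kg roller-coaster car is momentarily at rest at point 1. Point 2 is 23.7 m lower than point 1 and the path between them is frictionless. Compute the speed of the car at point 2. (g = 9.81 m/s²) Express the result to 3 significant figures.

v = 21.6 m/s

Mechanical energy is conserved (no friction): mgh = ½mv²
v = √(2gh) = √(2 × 9.81 × 23.7) = √464.99 = 21.56 m/s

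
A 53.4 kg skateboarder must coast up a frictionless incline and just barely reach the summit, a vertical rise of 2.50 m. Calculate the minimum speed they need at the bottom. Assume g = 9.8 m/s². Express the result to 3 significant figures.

At the top they are momentarily at rest, so all KE converts to PE: ½mv² = mgh
v = √(2gh) = √(2 × 9.8 × 2.50) = 7.000 m/s

v = 7.00 m/s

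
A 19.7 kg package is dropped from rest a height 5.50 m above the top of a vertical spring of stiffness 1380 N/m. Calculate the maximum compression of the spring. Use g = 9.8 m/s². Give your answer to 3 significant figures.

x = 1.39 m

Let x be the compression. The total drop is H + x, and the package is instantaneously at rest at max compression, so energy conservation gives:
mg(H + x) = ½kx²
½(1380)x² − (19.7)(9.8)x − (19.7)(9.8)(5.50) = 0
690.0x² − 193.1x − 1062 = 0
x = [193.1 + √(37272 + 2.9307e+06)]/(2 × 690.0) = 1.388 m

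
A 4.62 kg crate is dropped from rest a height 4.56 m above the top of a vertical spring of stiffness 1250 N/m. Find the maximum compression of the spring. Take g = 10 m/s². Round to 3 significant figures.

Let x be the compression. The total drop is H + x, and the crate is instantaneously at rest at max compression, so energy conservation gives:
mg(H + x) = ½kx²
½(1250)x² − (4.62)(10)x − (4.62)(10)(4.56) = 0
625.0x² − 46.20x − 210.7 = 0
x = [46.20 + √(2134 + 526680)]/(2 × 625.0) = 0.6187 m

x = 0.619 m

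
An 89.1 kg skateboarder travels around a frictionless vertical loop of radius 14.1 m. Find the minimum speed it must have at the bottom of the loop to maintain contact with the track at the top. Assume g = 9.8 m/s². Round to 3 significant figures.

v = 26.3 m/s

At the top: mg = mv_top²/r ⇒ v_top² = gr = 138.2 m²/s²
Energy from bottom to top (height 2r): ½mv_bot² = ½mv_top² + mg(2r)
v_bot² = gr + 4gr = 5gr = 690.9
v_bot = √(5gr) = 26.28 m/s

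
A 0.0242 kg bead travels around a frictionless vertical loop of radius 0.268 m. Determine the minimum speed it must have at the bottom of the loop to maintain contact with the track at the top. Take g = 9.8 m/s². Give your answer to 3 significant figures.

v = 3.62 m/s

At the top: mg = mv_top²/r ⇒ v_top² = gr = 2.626 m²/s²
Energy from bottom to top (height 2r): ½mv_bot² = ½mv_top² + mg(2r)
v_bot² = gr + 4gr = 5gr = 13.13
v_bot = √(5gr) = 3.624 m/s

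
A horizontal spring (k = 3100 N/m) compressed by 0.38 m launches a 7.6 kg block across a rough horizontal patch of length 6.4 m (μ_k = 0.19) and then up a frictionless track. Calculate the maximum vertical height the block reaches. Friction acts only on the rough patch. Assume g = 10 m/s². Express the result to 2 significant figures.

h = 1.7 m

Spring energy: E₀ = ½kx² = ½(3100)(0.38)² = 223.82 J
Friction: W_f = μ_k mg d = (0.19)(7.6)(10)(6.4) = 92.42 J
Energy at base of ramp: E = 223.82 − 92.42 = 131.40 J
At max height all remaining energy is PE: mgh = E ⇒ h = E/(mg) = 131.40/(7.6 × 10) = 1.729 m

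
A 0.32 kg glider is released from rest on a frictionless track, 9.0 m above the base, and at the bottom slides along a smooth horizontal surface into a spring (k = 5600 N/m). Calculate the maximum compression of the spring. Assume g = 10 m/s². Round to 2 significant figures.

x = 0.10 m

Gravitational PE at the top equals spring PE at max compression: mgh = ½kx²
x = √(2mgh/k) = √(2 × 0.32 × 10 × 9.0 / 5600) = 0.1014 m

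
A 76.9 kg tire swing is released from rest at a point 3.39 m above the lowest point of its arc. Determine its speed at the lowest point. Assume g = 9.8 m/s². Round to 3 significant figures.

By conservation of mechanical energy, mgh = ½mv²
v = √(2gh) = √(2 × 9.8 × 3.39) = √66.444 = 8.151 m/s

v = 8.15 m/s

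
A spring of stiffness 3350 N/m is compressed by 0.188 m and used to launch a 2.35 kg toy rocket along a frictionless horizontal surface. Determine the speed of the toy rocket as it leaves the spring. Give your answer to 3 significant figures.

Spring PE converts entirely to kinetic energy: ½kx² = ½mv²
v = x√(k/m) = 0.188 × √(3350/2.35) = 7.098 m/s

v = 7.10 m/s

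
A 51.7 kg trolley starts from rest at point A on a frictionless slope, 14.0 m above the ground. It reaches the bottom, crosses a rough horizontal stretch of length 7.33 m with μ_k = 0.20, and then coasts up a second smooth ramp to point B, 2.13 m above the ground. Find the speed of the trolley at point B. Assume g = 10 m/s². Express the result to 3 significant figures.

Energy at A: mgh₁ = (51.7)(10)(14.0) = 7238.0 J
Friction loss: W_f = μ_k mg d = 757.9 J
At B: ½mv² + mgh₂ = mgh₁ − W_f
½mv² = 7238.0 − 757.9 − 1101.2 = 5378.9 J
v = √(2 × 5378.9/51.7) = 14.42 m/s

v = 14.4 m/s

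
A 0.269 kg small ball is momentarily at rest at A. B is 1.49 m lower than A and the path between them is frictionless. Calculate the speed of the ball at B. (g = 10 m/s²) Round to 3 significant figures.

v = 5.46 m/s

By conservation of mechanical energy, mgh = ½mv²
v = √(2gh) = √(2 × 10 × 1.49) = √29.800 = 5.459 m/s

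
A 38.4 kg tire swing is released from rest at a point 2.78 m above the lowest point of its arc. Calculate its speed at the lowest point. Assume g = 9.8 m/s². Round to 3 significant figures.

v = 7.38 m/s

By conservation of mechanical energy, mgh = ½mv²
v = √(2gh) = √(2 × 9.8 × 2.78) = √54.488 = 7.382 m/s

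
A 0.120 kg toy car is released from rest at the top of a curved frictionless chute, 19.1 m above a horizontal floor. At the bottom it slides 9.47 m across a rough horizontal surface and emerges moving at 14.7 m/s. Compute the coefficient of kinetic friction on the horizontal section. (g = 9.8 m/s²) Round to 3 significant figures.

μ_k = 0.853

Energy at the top = energy at the end + work done against friction:
mgh = ½mv² + μ_k m g d
mgh = 22.462 J; ½mv² = 12.965 J
W_f = 22.462 − 12.965 = 9.496 J
μ_k = W_f/(mg·d) = 9.496/(1.176 × 9.47) = 0.8527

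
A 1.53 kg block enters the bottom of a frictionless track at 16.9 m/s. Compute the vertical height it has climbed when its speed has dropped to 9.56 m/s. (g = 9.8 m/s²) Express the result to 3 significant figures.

h = 9.91 m

Energy balance between the two points: ½mv₁² = ½mv₂² + mgh
h = (v₁² − v₂²)/(2g) = (16.9² − 9.56²)/(2 × 9.8) = 9.909 m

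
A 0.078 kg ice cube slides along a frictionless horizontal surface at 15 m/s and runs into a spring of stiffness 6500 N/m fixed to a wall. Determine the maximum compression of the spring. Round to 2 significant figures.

x = 0.052 m

All KE is stored as spring PE at maximum compression: ½mv² = ½kx²
x = v√(m/k) = 15 × √(0.078/6500) = 0.05196 m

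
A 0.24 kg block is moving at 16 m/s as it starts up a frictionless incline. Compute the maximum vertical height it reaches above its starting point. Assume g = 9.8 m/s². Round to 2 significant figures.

h = 13 m

Setting KE at the bottom equal to PE gained: ½mv² = mgh
h = v²/(2g) = 16²/(2 × 9.8) = 13.06 m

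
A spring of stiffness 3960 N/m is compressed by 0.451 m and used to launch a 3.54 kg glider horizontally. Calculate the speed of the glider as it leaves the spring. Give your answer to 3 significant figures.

v = 15.1 m/s

Spring PE converts entirely to kinetic energy: ½kx² = ½mv²
v = x√(k/m) = 0.451 × √(3960/3.54) = 15.08 m/s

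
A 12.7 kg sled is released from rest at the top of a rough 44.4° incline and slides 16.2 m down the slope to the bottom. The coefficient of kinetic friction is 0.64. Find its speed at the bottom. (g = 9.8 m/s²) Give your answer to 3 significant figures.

v = 8.77 m/s

Energy: mgh = ½mv² + W_f, with h = L sinθ and W_f = μ_k (mg cosθ) L
mgh = mgL sinθ = (12.7)(9.8)(16.2)sin44.4° = 1410.7 J
W_f = μ_k mg cosθ · L = (0.64)(12.7)(9.8)cos44.4°·16.2 = 922.0 J
½mv² = 1410.7 − 922.0 = 488.74 J
v = √(2 × 488.74/12.7) = 8.773 m/s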